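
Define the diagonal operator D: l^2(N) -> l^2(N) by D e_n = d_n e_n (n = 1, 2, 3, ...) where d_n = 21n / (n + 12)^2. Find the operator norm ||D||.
||D|| = 7/16 (attained at n = 12)

For D diagonal, ||D|| = sup_n |d_n|. Treat f(x) = 21x / (x + 12)^2 for real x > 0. By the quotient rule, f'(x) = 21(12 - x)/(x + 12)^3, which is positive for x < 12 and negative for x > 12. So f has a unique maximum at x = 12, and since 12 is a positive integer, the supremum over n ≥ 1 is attained at n = 12: d_12 = 21·12/(12 + 12)^2 = 21·12/576 = 7/16. Hence ||D|| = 7/16.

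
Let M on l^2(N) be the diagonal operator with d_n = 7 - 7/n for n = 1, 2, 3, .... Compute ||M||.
||M|| = 7

For a diagonal operator on l^2 with entries d_n, ||M|| = sup_n |d_n|. Here d_1 = 0, d_2 = 7/2, ..., and d_n = 7 - 7/n increases monotonically toward 7. All terms lie in [0, 7), so |d_n| = d_n and the supremum is the limit 7, which is not attained by any individual d_n. Hence ||M|| = 7.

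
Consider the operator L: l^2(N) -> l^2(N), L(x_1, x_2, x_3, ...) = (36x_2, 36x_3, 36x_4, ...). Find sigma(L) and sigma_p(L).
sigma(L) = closed disk {z in C : |z| ≤ 36}; sigma_p(L) = open disk {z in C : |z| < 36}

Note L = 36·V where V is the unit left shift (V x)_k = x_{k+1}; so sigma(L) = 36·sigma(V) and ||L|| = 36||V||. ||L x||^2 = 1296sum_{k≥2} |x_k|^2 ≤ 1296||x||^2, with equality on {x : x_1 = 0}, so ||L|| = 36. For any lambda with |lambda| < 36, set r = lambda/36 (|r| < 1); the vector x = (1, r, r^2, ...) is in l^2 and satisfies L x = 36(r, r^2, ...) = lambda x, so lambda is an eigenvalue. On the boundary |lambda| = 36 the geometric series diverges, so no l^2 eigenvector exists, but these lambda lie in the approximate point spectrum. Hence sigma(L) is the closed disk of radius 36 and sigma_p(L) is the open disk.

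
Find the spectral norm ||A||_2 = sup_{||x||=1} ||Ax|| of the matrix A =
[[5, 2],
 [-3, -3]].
||A||_2 = sqrt((47 + sqrt(1885))/2) ≈ 6.7237 (= sqrt(largest eigenvalue of A^T A))

||A||_2 = sigma_max(A) = sqrt(lambda_max(A^T A)). Form the symmetric matrix M = A^T A =
[[34, 19],
 [19, 13]].
Its characteristic polynomial (trace, determinant of M give the coefficients) is
  p(λ) = det(λ I - M) = λ^2 - 47λ + 81.
For λ^2 - 47λ + 81 the discriminant is 1885. It is nonnegative but not a perfect square, so the roots are real and irrational: λ = (47 ± sqrt(1885))/2 ≈ 45.2083, 1.7917.
So the eigenvalues of A^T A are ≈ 1.7917, 45.2083 (all ≥ 0, as they must be for A^T A). The largest is λ_max = (47 + sqrt(1885))/2 ≈ 45.2083, hence ||A||_2 = sqrt(λ_max) = sqrt((47 + sqrt(1885))/2) ≈ 6.7237.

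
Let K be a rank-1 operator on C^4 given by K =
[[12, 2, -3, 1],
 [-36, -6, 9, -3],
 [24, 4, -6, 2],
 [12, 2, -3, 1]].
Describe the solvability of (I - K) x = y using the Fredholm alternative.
(I - K) is singular (det(I - K) = 0, i.e. 1 ∈ sigma(K)). (I - K) x = y is solvable iff y ⊥ ker((I - K)^*) = span{(12, 2, -3, 1)}, i.e. iff 12y_1 + 2y_2 - 3y_3 + y_4 = 0. When solvable, the solutions are x = y + c·(1, -3, 2, 1), c arbitrary (ker(I - K) = span{(1, -3, 2, 1)}, dimension 1).

K has rank 1, so it is an outer product K = u v^T: every row of K is a multiple of one row vector. Reading off the entries, u = (1, -3, 2, 1) and v = (12, 2, -3, 1) (row i of K equals u_i·v^T). A rank-one matrix u v^T satisfies K u = u (v·u) and kills the (3)-dimensional subspace v^⊥, so its characteristic polynomial is lambda^3 (lambda - v·u) with v·u = tr K = 1. Hence the eigenvalues of I - K are 1 (multiplicity 3) and 1 - (1) = 0, so det(I - K) = 0. (Direct check: I - K =
[[-11, -2, 3, -1],
 [36, 7, -9, 3],
 [-24, -4, 7, -2],
 [-12, -2, 3, 0]]
has determinant 0.) So 1 is an eigenvalue of K and (I - K) is not invertible. The finite-dimensional Fredholm alternative says: either (I - K) is invertible, or ker(I - K) ≠ {0} and then range(I - K) = ker((I - K)^*)^⊥, with dim ker(I - K) = dim ker((I - K)^*). We are in the second case, so we need both kernels. Kernel of I - K: (I - K) u = u - u (v·u) = u - u = 0, so ker(I - K) = span{u} = span{(1, -3, 2, 1)} (it is exactly 1-dimensional because rank(I - K) = 3). Kernel of the adjoint: K is real, so (I - K)^* = I - K^T = I - v u^T, and (I - v u^T) v = v - v (u·v) = 0; hence ker((I - K)^*) = span{v} = span{(12, 2, -3, 1)}. Therefore (I - K) x = y is solvable iff <y, v> = 0, i.e. iff 12y_1 + 2y_2 - 3y_3 + y_4 = 0. When this holds, K y = u (v·y) = 0, so (I - K) y = y and x = y is a particular solution; the full solution set is the line x = y + c·u = y + c·(1, -3, 2, 1), c ∈ C.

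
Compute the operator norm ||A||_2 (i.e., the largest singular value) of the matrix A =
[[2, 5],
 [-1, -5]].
||A||_2 = sqrt((55 + sqrt(2925))/2) ≈ 7.3852 (= sqrt(largest eigenvalue of A^T A))

||A||_2 = sigma_max(A) = sqrt(lambda_max(A^T A)). Form the symmetric matrix M = A^T A =
[[5, 15],
 [15, 50]].
Its characteristic polynomial (trace, determinant of M give the coefficients) is
  p(λ) = det(λ I - M) = λ^2 - 55λ + 25.
For λ^2 - 55λ + 25 the discriminant is 2925. It is nonnegative but not a perfect square, so the roots are real and irrational: λ = (55 ± sqrt(2925))/2 ≈ 54.5416, 0.4584.
So the eigenvalues of A^T A are ≈ 0.4584, 54.5416 (all ≥ 0, as they must be for A^T A). The largest is λ_max = (55 + sqrt(2925))/2 ≈ 54.5416, hence ||A||_2 = sqrt(λ_max) = sqrt((55 + sqrt(2925))/2) ≈ 7.3852.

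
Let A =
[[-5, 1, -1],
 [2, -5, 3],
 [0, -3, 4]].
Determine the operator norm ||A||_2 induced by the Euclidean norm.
||A||_2 ≈ 8.2309 (= sqrt(largest eigenvalue of A^T A))

||A||_2 = sigma_max(A) = sqrt(lambda_max(A^T A)). Form the symmetric matrix M = A^T A =
[[29, -15, 11],
 [-15, 35, -28],
 [11, -28, 26]].
Its characteristic polynomial (trace, sum of principal 2x2 minors, determinant of M give the coefficients) is
  p(λ) = det(λ I - M) = λ^3 - 90λ^2 + 1549λ - 2809.
No integer candidate from the rational root theorem (±divisors of 2809) is a root, so the roots are irrational. The cubic discriminant is Δ = 3213220937 > 0, so there are three distinct real roots. p(2) = -63 and p(3) = 1055 have opposite signs, so a root lies in (2, 3); Newton's method refines it to λ ≈ 2.0527. p(20) = 171 and p(21) = -709 have opposite signs, so a root lies in (20, 21); Newton's method refines it to λ ≈ 20.1995. p(67) = -2273 and p(68) = 795 have opposite signs, so a root lies in (67, 68); Newton's method refines it to λ ≈ 67.7478. Check (Vieta): the three roots sum to 90, matching tr M = 90.
So the eigenvalues of A^T A are ≈ 2.0527, 20.1995, 67.7478 (all ≥ 0, as they must be for A^T A). The largest is λ_max ≈ 67.7478, hence ||A||_2 = sqrt(λ_max) ≈ 8.2309.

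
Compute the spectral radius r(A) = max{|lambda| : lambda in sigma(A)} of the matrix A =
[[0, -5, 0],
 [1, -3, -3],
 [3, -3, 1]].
r(A) ≈ 3.6982

The eigenvalues of A are the roots of its characteristic polynomial. With M = A (coefficients from the trace, the sum of principal 2x2 minors, and det A):
  p(λ) = det(λ I - M) = λ^3 + 2λ^2 - 7λ - 50.
No integer candidate from the rational root theorem (±divisors of 50) is a root, so the roots are irrational. The cubic discriminant is Δ = -51732 < 0, so there is one real root and a complex-conjugate pair. p(3) = -26 and p(4) = 18 have opposite signs, so a root lies in (3, 4); Newton's method refines it to λ ≈ 3.6558. Dividing out (λ - (3.6558)) leaves approximately λ^2 + 5.6558λ + 13.6768. For λ^2 + 5.6558λ + 13.6768 the discriminant is -22.7187. It is negative, so the remaining roots are the complex-conjugate pair λ ≈ -2.8279 ± 2.3832i. Their product equals the constant term, so |λ|^2 ≈ 13.6768 and |λ| ≈ 3.6982.
Thus the eigenvalues (to 4 decimals) are 3.6558 (modulus 3.6558); -2.8279 ± 2.3832i (modulus 3.6982). The spectral radius is the largest modulus: r(A) ≈ 3.6982. (Cross-check: r(A) ≤ ||A||_2 ≈ 6.9113; equality holds whenever A is normal, though it can also hold for some non-normal A.)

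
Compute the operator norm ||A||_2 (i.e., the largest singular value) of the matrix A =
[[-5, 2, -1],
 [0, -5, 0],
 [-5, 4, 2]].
||A||_2 ≈ 8.8555 (= sqrt(largest eigenvalue of A^T A))

||A||_2 = sigma_max(A) = sqrt(lambda_max(A^T A)). Form the symmetric matrix M = A^T A =
[[50, -30, -5],
 [-30, 45, 6],
 [-5, 6, 5]].
Its characteristic polynomial (trace, sum of principal 2x2 minors, determinant of M give the coefficients) is
  p(λ) = det(λ I - M) = λ^3 - 100λ^2 + 1764λ - 5625.
No integer candidate from the rational root theorem (±divisors of 5625) is a root, so the roots are irrational. The cubic discriminant is Δ = 3667036149 > 0, so there are three distinct real roots. p(4) = -105 and p(5) = 820 have opposite signs, so a root lies in (4, 5); Newton's method refines it to λ ≈ 4.1047. p(17) = 376 and p(18) = -441 have opposite signs, so a root lies in (17, 18); Newton's method refines it to λ ≈ 17.4747. p(78) = -1881 and p(79) = 2670 have opposite signs, so a root lies in (78, 79); Newton's method refines it to λ ≈ 78.4206. Check (Vieta): the three roots sum to 100, matching tr M = 100.
So the eigenvalues of A^T A are ≈ 4.1047, 17.4747, 78.4206 (all ≥ 0, as they must be for A^T A). The largest is λ_max ≈ 78.4206, hence ||A||_2 = sqrt(λ_max) ≈ 8.8555.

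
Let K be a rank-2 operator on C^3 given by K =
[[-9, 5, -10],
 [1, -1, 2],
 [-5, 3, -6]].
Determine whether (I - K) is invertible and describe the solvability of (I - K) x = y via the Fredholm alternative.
(I - K) is invertible (det(I - K) = 25 ≠ 0), so for every y in C^3 the equation (I - K) x = y has a unique solution.

K has rank 2 and factors as K = U V^T = u1 v1^T + u2 v2^T with u1 = (3, -1, 2), v1 = (-1, 1, -2), u2 = (-2, 0, -1), v2 = (3, -1, 2) (multiplying out reproduces the displayed K). The nonzero eigenvalues of U V^T coincide with those of the 2 x 2 matrix G = V^T U = [[v1·u1, v1·u2], [v2·u1, v2·u2]] = [[-8, 4], [14, -8]], and by the Sylvester determinant identity det(I_3 - U V^T) = det(I_2 - V^T U) = det([[9, -4], [-14, 9]]) = (9)(9) - (-4)(-14) = 25. (Direct check: I - K =
[[10, -5, 10],
 [-1, 2, -2],
 [5, -3, 7]]
has determinant 25.) The finite-dimensional Fredholm alternative says: either (I - K) is invertible, or ker(I - K) ≠ {0} and then range(I - K) = ker((I - K)^*)^⊥, with dim ker(I - K) = dim ker((I - K)^*). Since det(I - K) ≠ 0, 1 is not an eigenvalue of K and ker(I - K) = {0}, so we are in the first case: for every y there is a unique x = (I - K)^(-1) y. (Explicitly, by the Woodbury identity, (I - U V^T)^(-1) = I + U (I_2 - G)^(-1) V^T.)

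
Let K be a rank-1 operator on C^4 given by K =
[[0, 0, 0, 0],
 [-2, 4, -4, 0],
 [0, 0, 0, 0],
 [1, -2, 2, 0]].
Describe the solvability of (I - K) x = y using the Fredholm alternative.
(I - K) is invertible (det(I - K) = -3 ≠ 0), so for every y in C^4 the equation (I - K) x = y has a unique solution.

K has rank 1, so it is an outer product K = u v^T: every row of K is a multiple of one row vector. Reading off the entries, u = (0, 2, 0, -1) and v = (-1, 2, -2, 0) (row i of K equals u_i·v^T). A rank-one matrix u v^T satisfies K u = u (v·u) and kills the (3)-dimensional subspace v^⊥, so its characteristic polynomial is lambda^3 (lambda - v·u) with v·u = tr K = 4. Hence the eigenvalues of I - K are 1 (multiplicity 3) and 1 - (4) = -3, so det(I - K) = -3. (Direct check: I - K =
[[1, 0, 0, 0],
 [2, -3, 4, 0],
 [0, 0, 1, 0],
 [-1, 2, -2, 1]]
has determinant -3.) The finite-dimensional Fredholm alternative says: either (I - K) is invertible, or ker(I - K) ≠ {0} and then range(I - K) = ker((I - K)^*)^⊥, with dim ker(I - K) = dim ker((I - K)^*). Since det(I - K) ≠ 0, 1 is not an eigenvalue of K and ker(I - K) = {0}, so we are in the first case: for every y there is a unique x = (I - K)^(-1) y. Explicitly, by the Sherman–Morrison formula, (I - u v^T)^(-1) = I + u v^T/(1 - v·u), i.e. (I - K)^(-1) = I + K/(-3).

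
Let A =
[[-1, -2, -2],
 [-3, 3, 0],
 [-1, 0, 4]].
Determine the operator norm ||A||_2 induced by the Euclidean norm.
||A||_2 ≈ 4.8917 (= sqrt(largest eigenvalue of A^T A))

||A||_2 = sigma_max(A) = sqrt(lambda_max(A^T A)). Form the symmetric matrix M = A^T A =
[[11, -7, -2],
 [-7, 13, 4],
 [-2, 4, 20]].
Its characteristic polynomial (trace, sum of principal 2x2 minors, determinant of M give the coefficients) is
  p(λ) = det(λ I - M) = λ^3 - 44λ^2 + 554λ - 1764.
No integer candidate from the rational root theorem (±divisors of 1764) is a root, so the roots are irrational. The cubic discriminant is Δ = 2976176 > 0, so there are three distinct real roots. p(4) = -188 and p(5) = 31 have opposite signs, so a root lies in (4, 5); Newton's method refines it to λ ≈ 4.8399. p(15) = 21 and p(16) = -68 have opposite signs, so a root lies in (15, 16); Newton's method refines it to λ ≈ 15.2315. p(23) = -131 and p(24) = 12 have opposite signs, so a root lies in (23, 24); Newton's method refines it to λ ≈ 23.9286. Check (Vieta): the three roots sum to 44, matching tr M = 44.
So the eigenvalues of A^T A are ≈ 4.8399, 15.2315, 23.9286 (all ≥ 0, as they must be for A^T A). The largest is λ_max ≈ 23.9286, hence ||A||_2 = sqrt(λ_max) ≈ 4.8917.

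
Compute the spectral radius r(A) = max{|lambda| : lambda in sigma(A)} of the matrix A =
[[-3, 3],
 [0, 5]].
r(A) = 5

The eigenvalues of A are the roots of its characteristic polynomial. With M = A (coefficients from the trace and determinant):
  p(λ) = det(λ I - M) = λ^2 - 2λ - 15.
For λ^2 - 2λ - 15 the discriminant is 64. It is a perfect square (8^2), so the roots are rational: λ = (2 ± 8)/2 = 5, -3.
Thus the eigenvalues (to 4 decimals) are 5 (modulus 5); -3 (modulus 3). The spectral radius is the largest modulus: r(A) = 5. (Cross-check: r(A) ≤ ||A||_2 ≈ 6.0748; equality holds whenever A is normal, though it can also hold for some non-normal A.)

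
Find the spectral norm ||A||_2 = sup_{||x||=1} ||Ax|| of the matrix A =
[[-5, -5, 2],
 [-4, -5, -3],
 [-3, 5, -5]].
||A||_2 ≈ 9.8017 (= sqrt(largest eigenvalue of A^T A))

||A||_2 = sigma_max(A) = sqrt(lambda_max(A^T A)). Form the symmetric matrix M = A^T A =
[[50, 30, 17],
 [30, 75, -20],
 [17, -20, 38]].
Its characteristic polynomial (trace, sum of principal 2x2 minors, determinant of M give the coefficients) is
  p(λ) = det(λ I - M) = λ^3 - 163λ^2 + 6911λ - 46225.
No integer candidate from the rational root theorem (±divisors of 46225) is a root, so the roots are irrational. The cubic discriminant is Δ = 27507048400 > 0, so there are three distinct real roots. p(8) = -857 and p(9) = 3500 have opposite signs, so a root lies in (8, 9); Newton's method refines it to λ ≈ 8.1918. p(58) = 1393 and p(59) = -500 have opposite signs, so a root lies in (58, 59); Newton's method refines it to λ ≈ 58.7346. p(96) = -241 and p(97) = 3148 have opposite signs, so a root lies in (96, 97); Newton's method refines it to λ ≈ 96.0737. Check (Vieta): the three roots sum to 163, matching tr M = 163.
So the eigenvalues of A^T A are ≈ 8.1918, 58.7346, 96.0737 (all ≥ 0, as they must be for A^T A). The largest is λ_max ≈ 96.0737, hence ||A||_2 = sqrt(λ_max) ≈ 9.8017.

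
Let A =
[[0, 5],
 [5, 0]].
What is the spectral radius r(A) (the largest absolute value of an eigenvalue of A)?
r(A) = 5

The eigenvalues of A are the roots of its characteristic polynomial. With M = A (coefficients from the trace and determinant):
  p(λ) = det(λ I - M) = λ^2 - 25.
For λ^2 - 25 the discriminant is 100. It is a perfect square (10^2), so the roots are rational: λ = (0 ± 10)/2 = 5, -5.
Thus the eigenvalues (to 4 decimals) are 5 (modulus 5); -5 (modulus 5). The spectral radius is the largest modulus: r(A) = 5. (Cross-check: r(A) ≤ ||A||_2 ≈ 5; equality holds whenever A is normal, though it can also hold for some non-normal A.)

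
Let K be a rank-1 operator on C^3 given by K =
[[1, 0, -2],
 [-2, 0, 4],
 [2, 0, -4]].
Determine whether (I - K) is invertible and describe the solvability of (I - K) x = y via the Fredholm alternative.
(I - K) is invertible (det(I - K) = 4 ≠ 0), so for every y in C^3 the equation (I - K) x = y has a unique solution.

K has rank 1, so it is an outer product K = u v^T: every row of K is a multiple of one row vector. Reading off the entries, u = (1, -2, 2) and v = (1, 0, -2) (row i of K equals u_i·v^T). A rank-one matrix u v^T satisfies K u = u (v·u) and kills the (2)-dimensional subspace v^⊥, so its characteristic polynomial is lambda^2 (lambda - v·u) with v·u = tr K = -3. Hence the eigenvalues of I - K are 1 (multiplicity 2) and 1 - (-3) = 4, so det(I - K) = 4. (Direct check: I - K =
[[0, 0, 2],
 [2, 1, -4],
 [-2, 0, 5]]
has determinant 4.) The finite-dimensional Fredholm alternative says: either (I - K) is invertible, or ker(I - K) ≠ {0} and then range(I - K) = ker((I - K)^*)^⊥, with dim ker(I - K) = dim ker((I - K)^*). Since det(I - K) ≠ 0, 1 is not an eigenvalue of K and ker(I - K) = {0}, so we are in the first case: for every y there is a unique x = (I - K)^(-1) y. Explicitly, by the Sherman–Morrison formula, (I - u v^T)^(-1) = I + u v^T/(1 - v·u), i.e. (I - K)^(-1) = I + K/(4).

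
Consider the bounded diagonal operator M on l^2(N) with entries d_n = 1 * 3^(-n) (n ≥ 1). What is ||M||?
||M|| = 1/3 (attained at n = 1)

For M diagonal, ||M|| = sup_n |d_n|. The sequence d_n = 1 * 3^(-n) is positive and strictly decreasing (ratio 3^(-1) < 1), so the supremum is d_1 = 1/3. Hence ||M|| = 1/3.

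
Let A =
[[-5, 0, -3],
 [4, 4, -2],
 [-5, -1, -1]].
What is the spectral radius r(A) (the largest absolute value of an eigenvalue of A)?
r(A) ≈ 7.2826

The eigenvalues of A are the roots of its characteristic polynomial. With M = A (coefficients from the trace, the sum of principal 2x2 minors, and det A):
  p(λ) = det(λ I - M) = λ^3 + 2λ^2 - 36λ + 18.
No integer candidate from the rational root theorem (±divisors of 18) is a root, so the roots are irrational. The cubic discriminant is Δ = 159156 > 0, so there are three distinct real roots. p(-8) = -78 and p(-7) = 25 have opposite signs, so a root lies in (-8, -7); Newton's method refines it to λ ≈ -7.2826. p(0) = 18 and p(1) = -15 have opposite signs, so a root lies in (0, 1); Newton's method refines it to λ ≈ 0.5188. p(4) = -30 and p(5) = 13 have opposite signs, so a root lies in (4, 5); Newton's method refines it to λ ≈ 4.7638. Check (Vieta): the three roots sum to -2, matching tr M = -2.
Thus the eigenvalues (to 4 decimals) are -7.2826 (modulus 7.2826); 0.5188 (modulus 0.5188); 4.7638 (modulus 4.7638). The spectral radius is the largest modulus: r(A) ≈ 7.2826. (Cross-check: r(A) ≤ ||A||_2 ≈ 8.6649; equality holds whenever A is normal, though it can also hold for some non-normal A.)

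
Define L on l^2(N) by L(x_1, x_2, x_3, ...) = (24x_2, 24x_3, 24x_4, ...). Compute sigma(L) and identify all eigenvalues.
sigma(L) = closed disk {z in C : |z| ≤ 24}; sigma_p(L) = open disk {z in C : |z| < 24}

Note L = 24·V where V is the unit left shift (V x)_k = x_{k+1}; so sigma(L) = 24·sigma(V) and ||L|| = 24||V||. ||L x||^2 = 576sum_{k≥2} |x_k|^2 ≤ 576||x||^2, with equality on {x : x_1 = 0}, so ||L|| = 24. For any lambda with |lambda| < 24, set r = lambda/24 (|r| < 1); the vector x = (1, r, r^2, ...) is in l^2 and satisfies L x = 24(r, r^2, ...) = lambda x, so lambda is an eigenvalue. On the boundary |lambda| = 24 the geometric series diverges, so no l^2 eigenvector exists, but these lambda lie in the approximate point spectrum. Hence sigma(L) is the closed disk of radius 24 and sigma_p(L) is the open disk.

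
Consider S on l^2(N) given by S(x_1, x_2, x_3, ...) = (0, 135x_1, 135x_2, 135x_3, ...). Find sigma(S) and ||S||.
sigma(S) = closed disk {z in C : |z| ≤ 135}; ||S|| = 135

Note S = 135·U where U is the unit right shift (U x)_k = x_{k-1} (with x_0 := 0); so ||S|| = 135||U|| and sigma(S) = 135·sigma(U). ||S x||^2 = sum_{k≥1} |135x_k|^2 = 18225||x||^2, so ||S|| = 135 and sigma(S) ⊂ {|z| ≤ 135}. For any |lambda| < 135, the equation (S - lambda I) x = 0 forces x_1 = 0, then 135x_k = lambda x_{k+1} ⇒ x = 0, so S has no eigenvalues. But (S - lambda I) is not surjective for |lambda| < 135: solving (S - lambda I) x = e_1 would require x_n proportional to (lambda/135)^(-n), which is not in l^2. So every |lambda| < 135 lies in the residual spectrum. The boundary |lambda| = 135 is in the approximate point spectrum (the spectrum is closed). Hence sigma(S) is the closed disk of radius 135.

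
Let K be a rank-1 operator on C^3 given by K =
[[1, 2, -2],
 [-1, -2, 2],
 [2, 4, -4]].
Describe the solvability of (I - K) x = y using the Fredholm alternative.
(I - K) is invertible (det(I - K) = 6 ≠ 0), so for every y in C^3 the equation (I - K) x = y has a unique solution.

K has rank 1, so it is an outer product K = u v^T: every row of K is a multiple of one row vector. Reading off the entries, u = (-1, 1, -2) and v = (-1, -2, 2) (row i of K equals u_i·v^T). A rank-one matrix u v^T satisfies K u = u (v·u) and kills the (2)-dimensional subspace v^⊥, so its characteristic polynomial is lambda^2 (lambda - v·u) with v·u = tr K = -5. Hence the eigenvalues of I - K are 1 (multiplicity 2) and 1 - (-5) = 6, so det(I - K) = 6. (Direct check: I - K =
[[0, -2, 2],
 [1, 3, -2],
 [-2, -4, 5]]
has determinant 6.) The finite-dimensional Fredholm alternative says: either (I - K) is invertible, or ker(I - K) ≠ {0} and then range(I - K) = ker((I - K)^*)^⊥, with dim ker(I - K) = dim ker((I - K)^*). Since det(I - K) ≠ 0, 1 is not an eigenvalue of K and ker(I - K) = {0}, so we are in the first case: for every y there is a unique x = (I - K)^(-1) y. Explicitly, by the Sherman–Morrison formula, (I - u v^T)^(-1) = I + u v^T/(1 - v·u), i.e. (I - K)^(-1) = I + K/(6).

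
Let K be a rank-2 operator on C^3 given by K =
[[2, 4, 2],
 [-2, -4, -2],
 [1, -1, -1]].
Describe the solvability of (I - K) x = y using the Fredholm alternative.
(I - K) is invertible (det(I - K) = 2 ≠ 0), so for every y in C^3 the equation (I - K) x = y has a unique solution.

K has rank 2 and factors as K = U V^T = u1 v1^T + u2 v2^T with u1 = (-2, 2, -1), v1 = (-1, 1, 1), u2 = (2, -2, 0), v2 = (0, 3, 2) (multiplying out reproduces the displayed K). The nonzero eigenvalues of U V^T coincide with those of the 2 x 2 matrix G = V^T U = [[v1·u1, v1·u2], [v2·u1, v2·u2]] = [[3, -4], [4, -6]], and by the Sylvester determinant identity det(I_3 - U V^T) = det(I_2 - V^T U) = det([[-2, 4], [-4, 7]]) = (-2)(7) - (4)(-4) = 2. (Direct check: I - K =
[[-1, -4, -2],
 [2, 5, 2],
 [-1, 1, 2]]
has determinant 2.) The finite-dimensional Fredholm alternative says: either (I - K) is invertible, or ker(I - K) ≠ {0} and then range(I - K) = ker((I - K)^*)^⊥, with dim ker(I - K) = dim ker((I - K)^*). Since det(I - K) ≠ 0, 1 is not an eigenvalue of K and ker(I - K) = {0}, so we are in the first case: for every y there is a unique x = (I - K)^(-1) y. (Explicitly, by the Woodbury identity, (I - U V^T)^(-1) = I + U (I_2 - G)^(-1) V^T.)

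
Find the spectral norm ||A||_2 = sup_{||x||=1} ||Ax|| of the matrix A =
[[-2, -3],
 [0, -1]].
||A||_2 = sqrt((14 + sqrt(180))/2) ≈ 3.7025 (= sqrt(largest eigenvalue of A^T A))

||A||_2 = sigma_max(A) = sqrt(lambda_max(A^T A)). Form the symmetric matrix M = A^T A =
[[4, 6],
 [6, 10]].
Its characteristic polynomial (trace, determinant of M give the coefficients) is
  p(λ) = det(λ I - M) = λ^2 - 14λ + 4.
For λ^2 - 14λ + 4 the discriminant is 180. It is nonnegative but not a perfect square, so the roots are real and irrational: λ = (14 ± sqrt(180))/2 ≈ 13.7082, 0.2918.
So the eigenvalues of A^T A are ≈ 0.2918, 13.7082 (all ≥ 0, as they must be for A^T A). The largest is λ_max = (14 + sqrt(180))/2 ≈ 13.7082, hence ||A||_2 = sqrt(λ_max) = sqrt((14 + sqrt(180))/2) ≈ 3.7025.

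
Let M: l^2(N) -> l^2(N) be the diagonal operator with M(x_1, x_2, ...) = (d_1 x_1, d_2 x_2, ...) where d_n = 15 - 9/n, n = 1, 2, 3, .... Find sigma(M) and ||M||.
sigma(M) = {15 - 9/n : n ≥ 1} ∪ {15}; ||M|| = 15

A bounded diagonal operator on l^2 with diagonal entries d_n has spectrum equal to the closure of {d_n : n ≥ 1}: every d_n is an eigenvalue (with eigenvector e_n), so {d_n} ⊂ sigma(M); the spectrum is closed, so its closure is too; and for lambda not in the closure, (M - lambda I) has bounded inverse (the diagonal entries 1/(d_n - lambda) are bounded). For our sequence d_n = 15 - 9/n, n = 1, 2, 3, ...:
  - {d_n} = {15 - 9/n : n ≥ 1}; the only limit point is 15
  - closure = {15 - 9/n : n ≥ 1} ∪ {15}
For the norm: a diagonal operator has ||M|| = sup_n |d_n|. Here d_n = 15 - 9/n increases monotonically from d_1 = 6 toward 15, with all terms in [6, 15); so sup_n |d_n| = 15 (the supremum is the limit, not attained). So ||M|| = 15.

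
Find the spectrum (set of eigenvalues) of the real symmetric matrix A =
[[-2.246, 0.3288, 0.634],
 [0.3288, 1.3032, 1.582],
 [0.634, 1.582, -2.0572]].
sigma(A) ≈ {-3, -2, 2}

A is real symmetric, so its spectrum consists of real eigenvalues. Expanding the characteristic polynomial of the displayed matrix gives
  det(λ I - A) = p(λ) = λ^3 + (3)λ^2 + (-4)λ + (-12).
Solving p(λ) = 0 yields eigenvalues ≈ -3, -2, 2. (A is shown rounded to 4 decimals, so these recover the underlying integer eigenvalues to within that precision.)
Verification: the trace of A = -3 equals the sum of eigenvalues -3, and det(A) ≈ 12.0007 matches the eigenvalue product 12.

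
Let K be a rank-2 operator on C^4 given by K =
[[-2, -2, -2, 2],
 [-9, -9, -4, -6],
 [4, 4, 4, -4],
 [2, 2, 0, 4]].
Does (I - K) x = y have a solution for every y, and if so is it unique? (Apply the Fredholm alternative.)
(I - K) is invertible (det(I - K) = -36 ≠ 0), so for every y in C^4 the equation (I - K) x = y has a unique solution.

K has rank 2 and factors as K = U V^T = u1 v1^T + u2 v2^T with u1 = (1, -3, -2, 2), v1 = (1, 1, 0, 2), u2 = (1, 2, -2, 0), v2 = (-3, -3, -2, 0) (multiplying out reproduces the displayed K). The nonzero eigenvalues of U V^T coincide with those of the 2 x 2 matrix G = V^T U = [[v1·u1, v1·u2], [v2·u1, v2·u2]] = [[2, 3], [10, -5]], and by the Sylvester determinant identity det(I_4 - U V^T) = det(I_2 - V^T U) = det([[-1, -3], [-10, 6]]) = (-1)(6) - (-3)(-10) = -36. (Direct check: I - K =
[[3, 2, 2, -2],
 [9, 10, 4, 6],
 [-4, -4, -3, 4],
 [-2, -2, 0, -3]]
has determinant -36.) The finite-dimensional Fredholm alternative says: either (I - K) is invertible, or ker(I - K) ≠ {0} and then range(I - K) = ker((I - K)^*)^⊥, with dim ker(I - K) = dim ker((I - K)^*). Since det(I - K) ≠ 0, 1 is not an eigenvalue of K and ker(I - K) = {0}, so we are in the first case: for every y there is a unique x = (I - K)^(-1) y. (Explicitly, by the Woodbury identity, (I - U V^T)^(-1) = I + U (I_2 - G)^(-1) V^T.)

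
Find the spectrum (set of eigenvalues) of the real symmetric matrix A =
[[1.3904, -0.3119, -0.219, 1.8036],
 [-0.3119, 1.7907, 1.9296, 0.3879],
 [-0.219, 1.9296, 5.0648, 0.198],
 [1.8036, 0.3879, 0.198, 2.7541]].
sigma(A) ≈ {0, 1, 4, 6}

A is real symmetric, so its spectrum consists of real eigenvalues. Expanding the characteristic polynomial of the displayed matrix gives
  det(λ I - A) = p(λ) = λ^4 + (-11)λ^3 + (34)λ^2 + (-24)λ + (0).
Solving p(λ) = 0 yields eigenvalues ≈ 0, 1, 4, 6. (A is shown rounded to 4 decimals, so these recover the underlying integer eigenvalues to within that precision.)
Verification: the trace of A = 11 equals the sum of eigenvalues 11, and det(A) ≈ -0.0002 matches the eigenvalue product 0.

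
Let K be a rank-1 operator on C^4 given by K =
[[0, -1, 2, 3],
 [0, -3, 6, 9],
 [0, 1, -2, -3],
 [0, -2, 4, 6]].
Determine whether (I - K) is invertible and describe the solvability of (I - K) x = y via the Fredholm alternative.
(I - K) is singular (det(I - K) = 0, i.e. 1 ∈ sigma(K)). (I - K) x = y is solvable iff y ⊥ ker((I - K)^*) = span{(0, -1, 2, 3)}, i.e. iff -y_2 + 2y_3 + 3y_4 = 0. When solvable, the solutions are x = y + c·(1, 3, -1, 2), c arbitrary (ker(I - K) = span{(1, 3, -1, 2)}, dimension 1).

K has rank 1, so it is an outer product K = u v^T: every row of K is a multiple of one row vector. Reading off the entries, u = (1, 3, -1, 2) and v = (0, -1, 2, 3) (row i of K equals u_i·v^T). A rank-one matrix u v^T satisfies K u = u (v·u) and kills the (3)-dimensional subspace v^⊥, so its characteristic polynomial is lambda^3 (lambda - v·u) with v·u = tr K = 1. Hence the eigenvalues of I - K are 1 (multiplicity 3) and 1 - (1) = 0, so det(I - K) = 0. (Direct check: I - K =
[[1, 1, -2, -3],
 [0, 4, -6, -9],
 [0, -1, 3, 3],
 [0, 2, -4, -5]]
has determinant 0.) So 1 is an eigenvalue of K and (I - K) is not invertible. The finite-dimensional Fredholm alternative says: either (I - K) is invertible, or ker(I - K) ≠ {0} and then range(I - K) = ker((I - K)^*)^⊥, with dim ker(I - K) = dim ker((I - K)^*). We are in the second case, so we need both kernels. Kernel of I - K: (I - K) u = u - u (v·u) = u - u = 0, so ker(I - K) = span{u} = span{(1, 3, -1, 2)} (it is exactly 1-dimensional because rank(I - K) = 3). Kernel of the adjoint: K is real, so (I - K)^* = I - K^T = I - v u^T, and (I - v u^T) v = v - v (u·v) = 0; hence ker((I - K)^*) = span{v} = span{(0, -1, 2, 3)}. Therefore (I - K) x = y is solvable iff <y, v> = 0, i.e. iff -y_2 + 2y_3 + 3y_4 = 0. When this holds, K y = u (v·y) = 0, so (I - K) y = y and x = y is a particular solution; the full solution set is the line x = y + c·u = y + c·(1, 3, -1, 2), c ∈ C.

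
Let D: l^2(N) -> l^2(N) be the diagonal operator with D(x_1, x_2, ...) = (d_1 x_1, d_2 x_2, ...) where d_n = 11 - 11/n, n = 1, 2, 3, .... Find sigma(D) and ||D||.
sigma(D) = {11 - 11/n : n ≥ 1} ∪ {11}; ||D|| = 11

A bounded diagonal operator on l^2 with diagonal entries d_n has spectrum equal to the closure of {d_n : n ≥ 1}: every d_n is an eigenvalue (with eigenvector e_n), so {d_n} ⊂ sigma(D); the spectrum is closed, so its closure is too; and for lambda not in the closure, (D - lambda I) has bounded inverse (the diagonal entries 1/(d_n - lambda) are bounded). For our sequence d_n = 11 - 11/n, n = 1, 2, 3, ...:
  - {d_n} = {11 - 11/n : n ≥ 1}; the only limit point is 11
  - closure = {11 - 11/n : n ≥ 1} ∪ {11}
For the norm: a diagonal operator has ||D|| = sup_n |d_n|. Here d_n = 11 - 11/n increases monotonically from d_1 = 0 toward 11, with all terms in [0, 11); so sup_n |d_n| = 11 (the supremum is the limit, not attained). So ||D|| = 11.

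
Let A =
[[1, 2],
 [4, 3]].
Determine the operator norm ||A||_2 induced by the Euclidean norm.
||A||_2 = sqrt((30 + sqrt(800))/2) ≈ 5.3983 (= sqrt(largest eigenvalue of A^T A))

||A||_2 = sigma_max(A) = sqrt(lambda_max(A^T A)). Form the symmetric matrix M = A^T A =
[[17, 14],
 [14, 13]].
Its characteristic polynomial (trace, determinant of M give the coefficients) is
  p(λ) = det(λ I - M) = λ^2 - 30λ + 25.
For λ^2 - 30λ + 25 the discriminant is 800. It is nonnegative but not a perfect square, so the roots are real and irrational: λ = (30 ± sqrt(800))/2 ≈ 29.1421, 0.8579.
So the eigenvalues of A^T A are ≈ 0.8579, 29.1421 (all ≥ 0, as they must be for A^T A). The largest is λ_max = (30 + sqrt(800))/2 ≈ 29.1421, hence ||A||_2 = sqrt(λ_max) = sqrt((30 + sqrt(800))/2) ≈ 5.3983.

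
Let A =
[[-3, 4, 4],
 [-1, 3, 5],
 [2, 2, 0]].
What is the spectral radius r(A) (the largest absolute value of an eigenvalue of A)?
r(A) = (2 + sqrt(80))/2 ≈ 5.4721

The eigenvalues of A are the roots of its characteristic polynomial. With M = A (coefficients from the trace, the sum of principal 2x2 minors, and det A):
  p(λ) = det(λ I - M) = λ^3 - 23λ - 38.
By the rational root theorem any rational root is an integer divisor of 38. Testing λ = -2: p(-2) = -8 + 0 + 46 - 38 = 0, so λ = -2 is a root. Dividing out (λ + 2) leaves p(λ) = (λ + 2)(λ^2 - 2λ - 19). For λ^2 - 2λ - 19 the discriminant is 80. It is nonnegative but not a perfect square, so the roots are real and irrational: λ = (2 ± sqrt(80))/2 ≈ 5.4721, -3.4721.
Thus the eigenvalues (to 4 decimals) are 5.4721 (modulus 5.4721); -3.4721 (modulus 3.4721); -2 (modulus 2). The spectral radius is the largest modulus: r(A) = (2 + sqrt(80))/2 ≈ 5.4721. (Cross-check: r(A) ≤ ||A||_2 ≈ 8.5671; equality holds whenever A is normal, though it can also hold for some non-normal A.)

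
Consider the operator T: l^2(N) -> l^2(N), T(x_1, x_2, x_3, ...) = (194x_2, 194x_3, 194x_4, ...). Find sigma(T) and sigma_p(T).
sigma(T) = closed disk {z in C : |z| ≤ 194}; sigma_p(T) = open disk {z in C : |z| < 194}

Note T = 194·V where V is the unit left shift (V x)_k = x_{k+1}; so sigma(T) = 194·sigma(V) and ||T|| = 194||V||. ||T x||^2 = 37636sum_{k≥2} |x_k|^2 ≤ 37636||x||^2, with equality on {x : x_1 = 0}, so ||T|| = 194. For any lambda with |lambda| < 194, set r = lambda/194 (|r| < 1); the vector x = (1, r, r^2, ...) is in l^2 and satisfies T x = 194(r, r^2, ...) = lambda x, so lambda is an eigenvalue. On the boundary |lambda| = 194 the geometric series diverges, so no l^2 eigenvector exists, but these lambda lie in the approximate point spectrum. Hence sigma(T) is the closed disk of radius 194 and sigma_p(T) is the open disk.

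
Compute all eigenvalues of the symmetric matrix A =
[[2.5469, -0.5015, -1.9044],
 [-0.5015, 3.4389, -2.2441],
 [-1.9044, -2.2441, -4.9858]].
sigma(A) ≈ {-6, 3, 4}

A is real symmetric, so its spectrum consists of real eigenvalues. Expanding the characteristic polynomial of the displayed matrix gives
  det(λ I - A) = p(λ) = λ^3 + (-1)λ^2 + (-30)λ + (71.999).
Solving p(λ) = 0 yields eigenvalues ≈ -6, 3, 4. (A is shown rounded to 4 decimals, so these recover the underlying integer eigenvalues to within that precision.)
Verification: the trace of A = 1 equals the sum of eigenvalues 1, and det(A) ≈ -71.9990 matches the eigenvalue product -72.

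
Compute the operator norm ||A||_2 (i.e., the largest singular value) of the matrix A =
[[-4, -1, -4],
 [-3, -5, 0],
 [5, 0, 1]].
||A||_2 ≈ 8.2829 (= sqrt(largest eigenvalue of A^T A))

||A||_2 = sigma_max(A) = sqrt(lambda_max(A^T A)). Form the symmetric matrix M = A^T A =
[[50, 19, 21],
 [19, 26, 4],
 [21, 4, 17]].
Its characteristic polynomial (trace, sum of principal 2x2 minors, determinant of M give the coefficients) is
  p(λ) = det(λ I - M) = λ^3 - 93λ^2 + 1774λ - 6889.
No integer candidate from the rational root theorem (±divisors of 6889) is a root, so the roots are irrational. The cubic discriminant is Δ = 1899270833 > 0, so there are three distinct real roots. p(5) = -219 and p(6) = 623 have opposite signs, so a root lies in (5, 6); Newton's method refines it to λ ≈ 5.2433. p(19) = 103 and p(20) = -609 have opposite signs, so a root lies in (19, 20); Newton's method refines it to λ ≈ 19.1509. p(68) = -1857 and p(69) = 1253 have opposite signs, so a root lies in (68, 69); Newton's method refines it to λ ≈ 68.6058. Check (Vieta): the three roots sum to 93, matching tr M = 93.
So the eigenvalues of A^T A are ≈ 5.2433, 19.1509, 68.6058 (all ≥ 0, as they must be for A^T A). The largest is λ_max ≈ 68.6058, hence ||A||_2 = sqrt(λ_max) ≈ 8.2829.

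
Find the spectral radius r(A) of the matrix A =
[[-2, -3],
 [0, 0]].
r(A) = 2

The eigenvalues of A are the roots of its characteristic polynomial. With M = A (coefficients from the trace and determinant):
  p(λ) = det(λ I - M) = λ^2 + 2λ.
For λ^2 + 2λ the discriminant is 4. It is a perfect square (2^2), so the roots are rational: λ = (-2 ± 2)/2 = 0, -2.
Thus the eigenvalues (to 4 decimals) are 0 (modulus 0); -2 (modulus 2). The spectral radius is the largest modulus: r(A) = 2. (Cross-check: r(A) ≤ ||A||_2 ≈ 3.6056; equality holds whenever A is normal, though it can also hold for some non-normal A.)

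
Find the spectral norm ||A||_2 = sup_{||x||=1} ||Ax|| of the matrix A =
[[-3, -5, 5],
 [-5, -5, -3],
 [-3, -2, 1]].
||A||_2 ≈ 9.8379 (= sqrt(largest eigenvalue of A^T A))

||A||_2 = sigma_max(A) = sqrt(lambda_max(A^T A)). Form the symmetric matrix M = A^T A =
[[43, 46, -3],
 [46, 54, -12],
 [-3, -12, 35]].
Its characteristic polynomial (trace, sum of principal 2x2 minors, determinant of M give the coefficients) is
  p(λ) = det(λ I - M) = λ^3 - 132λ^2 + 3448λ - 3844.
No integer candidate from the rational root theorem (±divisors of 3844) is a root, so the roots are irrational. The cubic discriminant is Δ = 38908274000 > 0, so there are three distinct real roots. p(1) = -527 and p(2) = 2532 have opposite signs, so a root lies in (1, 2); Newton's method refines it to λ ≈ 1.1665. p(34) = 100 and p(35) = -1989 have opposite signs, so a root lies in (34, 35); Newton's method refines it to λ ≈ 34.0485. p(96) = -4612 and p(97) = 1297 have opposite signs, so a root lies in (96, 97); Newton's method refines it to λ ≈ 96.785. Check (Vieta): the three roots sum to 132, matching tr M = 132.
So the eigenvalues of A^T A are ≈ 1.1665, 34.0485, 96.785 (all ≥ 0, as they must be for A^T A). The largest is λ_max ≈ 96.785, hence ||A||_2 = sqrt(λ_max) ≈ 9.8379.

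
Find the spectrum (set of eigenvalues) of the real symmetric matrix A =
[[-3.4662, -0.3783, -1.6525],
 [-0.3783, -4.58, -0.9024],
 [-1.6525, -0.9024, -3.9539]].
sigma(A) ≈ {-6, -4, -2}

A is real symmetric, so its spectrum consists of real eigenvalues. Expanding the characteristic polynomial of the displayed matrix gives
  det(λ I - A) = p(λ) = λ^3 + (12)λ^2 + (44)λ + (48.0019).
Solving p(λ) = 0 yields eigenvalues ≈ -6, -4, -2. (A is shown rounded to 4 decimals, so these recover the underlying integer eigenvalues to within that precision.)
Verification: the trace of A = -12 equals the sum of eigenvalues -12, and det(A) ≈ -48.0019 matches the eigenvalue product -48.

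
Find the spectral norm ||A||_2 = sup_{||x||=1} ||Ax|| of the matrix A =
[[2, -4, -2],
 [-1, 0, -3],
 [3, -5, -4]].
||A||_2 ≈ 8.6514 (= sqrt(largest eigenvalue of A^T A))

||A||_2 = sigma_max(A) = sqrt(lambda_max(A^T A)). Form the symmetric matrix M = A^T A =
[[14, -23, -13],
 [-23, 41, 28],
 [-13, 28, 29]].
Its characteristic polynomial (trace, sum of principal 2x2 minors, determinant of M give the coefficients) is
  p(λ) = det(λ I - M) = λ^3 - 84λ^2 + 687λ - 144.
No integer candidate from the rational root theorem (±divisors of 144) is a root, so the roots are irrational. The cubic discriminant is Δ = 1840864212 > 0, so there are three distinct real roots. p(0) = -144 and p(1) = 460 have opposite signs, so a root lies in (0, 1); Newton's method refines it to λ ≈ 0.2153. p(8) = 488 and p(9) = -36 have opposite signs, so a root lies in (8, 9); Newton's method refines it to λ ≈ 8.9378. p(74) = -4066 and p(75) = 756 have opposite signs, so a root lies in (74, 75); Newton's method refines it to λ ≈ 74.847. Check (Vieta): the three roots sum to 84, matching tr M = 84.
So the eigenvalues of A^T A are ≈ 0.2153, 8.9378, 74.847 (all ≥ 0, as they must be for A^T A). The largest is λ_max ≈ 74.847, hence ||A||_2 = sqrt(λ_max) ≈ 8.6514.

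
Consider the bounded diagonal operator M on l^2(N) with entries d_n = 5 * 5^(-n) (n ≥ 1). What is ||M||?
||M|| = 1 (attained at n = 1)

For M diagonal, ||M|| = sup_n |d_n|. The sequence d_n = 5 * 5^(-n) is positive and strictly decreasing (ratio 5^(-1) < 1), so the supremum is d_1 = 5/5 = 1. Hence ||M|| = 1.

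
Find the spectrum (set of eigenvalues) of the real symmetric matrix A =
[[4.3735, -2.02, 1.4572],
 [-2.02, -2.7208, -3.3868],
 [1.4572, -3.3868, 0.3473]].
sigma(A) ≈ {-5, 1, 6}

A is real symmetric, so its spectrum consists of real eigenvalues. Expanding the characteristic polynomial of the displayed matrix gives
  det(λ I - A) = p(λ) = λ^3 + (-2)λ^2 + (-29)λ + (30).
Solving p(λ) = 0 yields eigenvalues ≈ -5, 1, 6. (A is shown rounded to 4 decimals, so these recover the underlying integer eigenvalues to within that precision.)
Verification: the trace of A = 2 equals the sum of eigenvalues 2, and det(A) ≈ -29.9998 matches the eigenvalue product -30.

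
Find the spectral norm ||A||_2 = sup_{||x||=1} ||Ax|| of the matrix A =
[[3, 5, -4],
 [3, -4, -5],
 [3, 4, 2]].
||A||_2 ≈ 7.9548 (= sqrt(largest eigenvalue of A^T A))

||A||_2 = sigma_max(A) = sqrt(lambda_max(A^T A)). Form the symmetric matrix M = A^T A =
[[27, 15, -21],
 [15, 57, 8],
 [-21, 8, 45]].
Its characteristic polynomial (trace, sum of principal 2x2 minors, determinant of M give the coefficients) is
  p(λ) = det(λ I - M) = λ^3 - 129λ^2 + 4589λ - 27225.
No integer candidate from the rational root theorem (±divisors of 27225) is a root, so the roots are irrational. The cubic discriminant is Δ = 197390560 > 0, so there are three distinct real roots. p(7) = -1080 and p(8) = 1743 have opposite signs, so a root lies in (7, 8); Newton's method refines it to λ ≈ 7.3737. p(58) = 93 and p(59) = -144 have opposite signs, so a root lies in (58, 59); Newton's method refines it to λ ≈ 58.348. p(63) = -72 and p(64) = 231 have opposite signs, so a root lies in (63, 64); Newton's method refines it to λ ≈ 63.2782. Check (Vieta): the three roots sum to 129, matching tr M = 129.
So the eigenvalues of A^T A are ≈ 7.3737, 58.348, 63.2782 (all ≥ 0, as they must be for A^T A). The largest is λ_max ≈ 63.2782, hence ||A||_2 = sqrt(λ_max) ≈ 7.9548.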